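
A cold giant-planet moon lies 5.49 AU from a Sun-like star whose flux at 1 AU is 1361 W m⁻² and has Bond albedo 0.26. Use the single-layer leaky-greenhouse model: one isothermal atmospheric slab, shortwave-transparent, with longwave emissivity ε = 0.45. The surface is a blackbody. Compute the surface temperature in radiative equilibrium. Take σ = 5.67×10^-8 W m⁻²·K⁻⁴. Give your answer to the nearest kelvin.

117 K

By the inverse-square law, S = 1361/5.49² = 45.16 W m⁻².
The planet radiates to space at T_e = [S(1−α)/(4σ)]^(1/4) = 110.2 K.
The surface balance (absorbed SW + ε·downward IR = σT_s⁴) with T_a⁴ = T_s⁴/2 reduces to T_s = T_e·[2/(2−ε)]^¼ = 117.4 K.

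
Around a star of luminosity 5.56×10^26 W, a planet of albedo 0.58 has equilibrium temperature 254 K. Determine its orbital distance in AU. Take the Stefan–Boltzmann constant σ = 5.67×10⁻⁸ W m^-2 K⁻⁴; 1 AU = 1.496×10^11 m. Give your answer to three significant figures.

0.938 AU

The flux needed for this T is 4σT⁴/(1−0.58) = 2248 W m^-2.
S = L/(4πd²) → d = √(L/4πS) = √(5.56×10^26/(4π·2248)) = 1.403×10^11 m = 0.9379 AU.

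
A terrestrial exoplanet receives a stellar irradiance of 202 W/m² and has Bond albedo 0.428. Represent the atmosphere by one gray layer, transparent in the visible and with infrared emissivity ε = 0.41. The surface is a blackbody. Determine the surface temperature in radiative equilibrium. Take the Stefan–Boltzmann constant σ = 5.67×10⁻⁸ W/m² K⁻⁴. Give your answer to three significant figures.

159 K

Effective emission temperature (TOA balance): σT_e⁴ = S(1−α)/4 = 28.89 W/m² → T_e = 150.2 K.
Surface balance with a leaky layer gives σT_s⁴ = σT_e⁴·2/(2−ε), so T_s = T_e·[2/(2−0.41)]^(1/4) = 159.1 K.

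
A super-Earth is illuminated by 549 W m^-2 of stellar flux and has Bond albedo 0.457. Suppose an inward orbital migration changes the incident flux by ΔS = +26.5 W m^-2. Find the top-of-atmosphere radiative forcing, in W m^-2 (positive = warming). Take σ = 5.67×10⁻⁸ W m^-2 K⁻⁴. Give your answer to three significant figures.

3.60 W m^-2

ΔF = Δ[S(1−α)]/4 = (1−0.457)·+26.5/4 = 3.597 W m^-2.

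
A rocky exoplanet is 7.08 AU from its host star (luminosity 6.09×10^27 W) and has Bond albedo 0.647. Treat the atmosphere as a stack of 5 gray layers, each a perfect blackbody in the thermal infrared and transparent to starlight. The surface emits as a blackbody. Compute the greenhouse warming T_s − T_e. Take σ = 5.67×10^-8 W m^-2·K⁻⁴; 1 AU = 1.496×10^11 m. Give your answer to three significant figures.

91.0 K

d = 7.08 × 1.496×10^11 m = 1.059×10^12 m.
Spreading L over a sphere of radius d: S = 6.09×10^27/(4π·1.06×10^12²) = 432.0 W m^-2.
Top-of-atmosphere balance: σT_e⁴ = S(1−α)/4 = 38.12 W m^-2 → T_e = 161.0 K.
T_s = (N+1)^(1/4)·T_e = 252.0 K.
Warming: T_s − T_e = 90.99 K.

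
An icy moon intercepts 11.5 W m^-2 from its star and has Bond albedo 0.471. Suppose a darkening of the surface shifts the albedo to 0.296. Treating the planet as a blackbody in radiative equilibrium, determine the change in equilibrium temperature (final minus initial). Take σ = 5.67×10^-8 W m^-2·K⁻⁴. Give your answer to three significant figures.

5.33 K

Initial: T₁ = [S(1−0.471)/(4σ)]^(1/4) = 71.97 K.
With α = 0.296, T₂ = 77.30 K.
Change: 77.30 − 71.97 = 5.330 K.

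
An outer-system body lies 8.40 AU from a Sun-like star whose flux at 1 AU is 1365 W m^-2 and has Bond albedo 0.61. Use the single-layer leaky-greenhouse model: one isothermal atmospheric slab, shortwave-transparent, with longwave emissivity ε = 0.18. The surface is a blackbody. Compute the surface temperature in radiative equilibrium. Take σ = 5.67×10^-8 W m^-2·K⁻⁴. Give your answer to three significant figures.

77.8 K

Irradiance scales as 1/d², so S = 1365 W m^-2 × (1/8.40)² = 19.35 W m^-2.
The planet radiates to space at T_e = [S(1−α)/(4σ)]^(1/4) = 75.94 K.
Surface balance with a leaky layer gives σT_s⁴ = σT_e⁴·2/(2−ε), so T_s = T_e·[2/(2−0.18)]^(1/4) = 77.76 K.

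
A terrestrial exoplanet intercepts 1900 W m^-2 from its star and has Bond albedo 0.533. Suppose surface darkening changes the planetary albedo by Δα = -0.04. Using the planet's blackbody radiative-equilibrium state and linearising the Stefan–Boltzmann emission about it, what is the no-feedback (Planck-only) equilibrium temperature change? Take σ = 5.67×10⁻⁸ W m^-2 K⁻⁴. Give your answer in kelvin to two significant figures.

Reference equilibrium: T_e = [S(1−α)/(4σ)]^(1/4) = 250.1 K.
The change in absorbed flux is Δ[S(1−α)/4] = −SΔα/4 = 19.00 W m^-2.
The Planck feedback parameter is 4σT_e³ = 3.548 W m^-2/K.
ΔT₀ = ΔF/λ_P = 19.00/3.548 = 5.36 K.

5.4 kelvin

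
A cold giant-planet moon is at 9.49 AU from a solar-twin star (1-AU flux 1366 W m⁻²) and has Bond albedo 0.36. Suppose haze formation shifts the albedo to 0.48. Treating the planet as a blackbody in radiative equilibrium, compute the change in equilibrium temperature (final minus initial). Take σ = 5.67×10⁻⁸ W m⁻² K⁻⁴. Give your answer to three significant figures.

By the inverse-square law, S = 1366/9.49² = 15.17 W m⁻².
Before: T₁ = [15.17·0.64/(4σ)]^(1/4) = 80.88 K.
With α = 0.48, T₂ = 76.79 K.
ΔT = T₂ − T₁ = -4.092 K.

-4.09 kelvin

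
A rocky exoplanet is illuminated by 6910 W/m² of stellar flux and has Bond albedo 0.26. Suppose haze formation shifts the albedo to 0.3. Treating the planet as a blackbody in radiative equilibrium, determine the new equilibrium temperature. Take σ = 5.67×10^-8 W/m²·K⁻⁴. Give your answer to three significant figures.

New equilibrium: T₂ = [(1−0.3)·6910/(4σ)]^(1/4) = 382.1 K.

382 K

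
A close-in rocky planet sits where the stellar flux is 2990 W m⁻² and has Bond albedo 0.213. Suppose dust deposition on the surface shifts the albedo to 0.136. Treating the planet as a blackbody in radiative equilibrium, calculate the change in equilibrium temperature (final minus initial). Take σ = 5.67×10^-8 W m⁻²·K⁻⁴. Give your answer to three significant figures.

With α = 0.213, T₁ = 319.2 K.
Final:   T₂ = [S(1−0.136)/(4σ)]^(1/4) = 326.7 K.
Change: 326.7 − 319.2 = 7.535 K.

7.54 kelvin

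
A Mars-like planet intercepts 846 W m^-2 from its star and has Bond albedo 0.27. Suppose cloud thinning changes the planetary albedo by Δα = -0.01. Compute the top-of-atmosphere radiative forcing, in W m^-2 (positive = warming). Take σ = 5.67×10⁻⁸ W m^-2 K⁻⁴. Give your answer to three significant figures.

2.12 W m^-2

ΔF = −(S/4)Δα = −(846.0/4)×(-0.01) = 2.115 W m^-2.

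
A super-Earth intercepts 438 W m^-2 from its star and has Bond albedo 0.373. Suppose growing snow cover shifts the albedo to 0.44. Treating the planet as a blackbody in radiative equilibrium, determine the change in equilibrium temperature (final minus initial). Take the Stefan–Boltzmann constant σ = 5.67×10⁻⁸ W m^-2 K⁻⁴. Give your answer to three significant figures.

With α = 0.373, T₁ = 186.5 K.
After:  T₂ = [438.0·0.56/(4σ)]^(1/4) = 181.3 K.
Change: 181.3 − 186.5 = -5.196 K.

-5.20 kelvin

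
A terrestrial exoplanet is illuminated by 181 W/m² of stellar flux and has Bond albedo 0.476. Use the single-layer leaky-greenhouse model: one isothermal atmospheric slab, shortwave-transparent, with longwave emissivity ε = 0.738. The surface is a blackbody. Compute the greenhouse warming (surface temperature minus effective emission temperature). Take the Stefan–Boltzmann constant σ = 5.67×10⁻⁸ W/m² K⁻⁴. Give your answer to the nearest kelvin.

17 K

At the top of the atmosphere, σT_e⁴ = S(1−α)/4 = 23.71 W/m², giving T_e = 143.0 K.
The surface balance (absorbed SW + ε·downward IR = σT_s⁴) with T_a⁴ = T_s⁴/2 reduces to T_s = T_e·[2/(2−ε)]^¼ = 160.4 K.
T_s − T_e = 160.4 − 143.0 = 17.45 K.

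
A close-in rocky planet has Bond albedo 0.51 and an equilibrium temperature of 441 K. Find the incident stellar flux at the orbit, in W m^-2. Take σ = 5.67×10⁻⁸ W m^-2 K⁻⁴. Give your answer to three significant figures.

17500 W m^-2

Invert the energy balance for S: S = 4σT⁴/(1−α).
σT⁴ = 5.67×10⁻⁸·(441)⁴ = 2145 W m^-2.
So S = 4×2145/(1−0.51) = 17510 W m^-2.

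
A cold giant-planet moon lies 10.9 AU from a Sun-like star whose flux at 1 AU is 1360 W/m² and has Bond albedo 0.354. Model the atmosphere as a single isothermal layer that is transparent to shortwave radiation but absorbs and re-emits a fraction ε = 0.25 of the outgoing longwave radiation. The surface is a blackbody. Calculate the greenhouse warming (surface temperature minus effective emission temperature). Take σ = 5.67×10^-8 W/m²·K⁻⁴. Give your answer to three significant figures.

Irradiance scales as 1/d², so S = 1360 W/m² × (1/10.9)² = 11.45 W/m².
The planet radiates to space at T_e = [S(1−α)/(4σ)]^(1/4) = 75.56 K.
For a single slab of emissivity ε, T_s⁴ = 2T_e⁴/(2−ε); thus T_s = 75.56·(1.143)^(1/4) = 78.13 K.
T_s − T_e = 78.13 − 75.56 = 2.565 K.

2.57 kelvin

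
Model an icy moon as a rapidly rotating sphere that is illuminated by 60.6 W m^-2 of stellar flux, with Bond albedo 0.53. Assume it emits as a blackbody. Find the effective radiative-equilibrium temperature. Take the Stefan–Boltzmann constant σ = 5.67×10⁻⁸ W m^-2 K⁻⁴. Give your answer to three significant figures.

106 K

Absorbed flux (global mean): S(1−α)/4 = 60.60·0.47/4 = 7.120 W m^-2.
Balancing against σT⁴: T = (7.120/5.67×10⁻⁸)^(1/4) = 105.9 K.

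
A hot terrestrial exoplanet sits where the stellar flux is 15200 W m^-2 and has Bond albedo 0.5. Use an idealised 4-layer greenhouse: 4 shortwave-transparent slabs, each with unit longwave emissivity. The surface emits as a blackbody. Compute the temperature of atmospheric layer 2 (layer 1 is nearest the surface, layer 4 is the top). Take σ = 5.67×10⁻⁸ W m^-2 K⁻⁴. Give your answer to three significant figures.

OLR = S(1−α)/4 = 1900 W m^-2; the top layer radiates at T_e = 427.9 K.
In the N-layer model, layer k (counted from the surface) has T_k = (N+1−k)^(1/4)·T_e.
T_2 = (3)^(1/4)·427.9 = 563.1 K.

563 K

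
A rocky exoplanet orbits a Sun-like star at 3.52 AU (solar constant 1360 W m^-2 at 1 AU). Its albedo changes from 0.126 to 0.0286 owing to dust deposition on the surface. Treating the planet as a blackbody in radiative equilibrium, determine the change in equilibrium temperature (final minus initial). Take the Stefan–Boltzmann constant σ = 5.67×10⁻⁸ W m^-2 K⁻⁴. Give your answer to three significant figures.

3.84 K

By the inverse-square law, S = 1360/3.52² = 109.8 W m^-2.
With α = 0.126, T₁ = 143.4 K.
With α = 0.0286, T₂ = 147.2 K.
Change: 147.2 − 143.4 = 3.839 K.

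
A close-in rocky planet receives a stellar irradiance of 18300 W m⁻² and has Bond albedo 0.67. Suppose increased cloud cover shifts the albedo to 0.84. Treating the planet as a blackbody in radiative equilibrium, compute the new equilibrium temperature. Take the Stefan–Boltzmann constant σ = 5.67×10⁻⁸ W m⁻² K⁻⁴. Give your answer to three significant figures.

T₂ = [S(1−α₂)/(4σ)]^(1/4) = [18300·0.16/(4σ)]^(1/4) = 337.1 K.

337 kelvin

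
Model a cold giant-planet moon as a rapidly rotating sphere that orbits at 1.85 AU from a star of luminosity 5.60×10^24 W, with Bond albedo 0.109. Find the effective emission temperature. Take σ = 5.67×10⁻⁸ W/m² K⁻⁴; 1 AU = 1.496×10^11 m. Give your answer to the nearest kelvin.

69 K

d = 1.85 × 1.496×10^11 m = 2.768×10^11 m.
Flux at the orbit: S = L/(4πd²) = 5.60×10^24/(4π·(2.77×10^11)²) = 5.818 W/m².
The planet absorbs (1−α)S over its disc πR² and re-emits over 4πR², so the mean absorbed flux is (1−0.109)·5.818/4 = 1.296 W/m².
In equilibrium σT⁴ equals this, so T = 69.14 K.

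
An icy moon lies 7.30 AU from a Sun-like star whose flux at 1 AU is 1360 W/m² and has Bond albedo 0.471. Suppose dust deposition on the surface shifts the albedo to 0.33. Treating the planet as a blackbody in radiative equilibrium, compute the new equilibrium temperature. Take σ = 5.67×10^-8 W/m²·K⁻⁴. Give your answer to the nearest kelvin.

Irradiance scales as 1/d², so S = 1360 W/m² × (1/7.30)² = 25.52 W/m².
New equilibrium: T₂ = [(1−0.33)·25.52/(4σ)]^(1/4) = 93.18 K.

93 K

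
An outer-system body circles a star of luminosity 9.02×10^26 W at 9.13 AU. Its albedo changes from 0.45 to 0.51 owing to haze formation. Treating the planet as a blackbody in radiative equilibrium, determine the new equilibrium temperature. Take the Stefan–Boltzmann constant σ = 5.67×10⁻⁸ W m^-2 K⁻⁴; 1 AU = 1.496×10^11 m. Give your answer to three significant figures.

95.5 kelvin

Orbital distance: d = 9.13 AU = 1.366×10^12 m.
Spreading L over a sphere of radius d: S = 9.02×10^26/(4π·1.37×10^12²) = 38.48 W m^-2.
T₂ = [S(1−α₂)/(4σ)]^(1/4) = [38.48·0.49/(4σ)]^(1/4) = 95.49 K.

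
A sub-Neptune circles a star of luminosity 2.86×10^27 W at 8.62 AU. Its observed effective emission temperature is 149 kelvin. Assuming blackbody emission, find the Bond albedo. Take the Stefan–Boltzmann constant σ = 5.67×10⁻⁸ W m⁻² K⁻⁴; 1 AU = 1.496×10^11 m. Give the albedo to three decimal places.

0.183

d = 8.62 × 1.496×10^11 m = 1.290×10^12 m.
Flux at the orbit: S = L/(4πd²) = 2.86×10^27/(4π·(1.29×10^12)²) = 136.9 W m⁻².
Rearranging the radiative balance, α = 1 − 4σT⁴/S.
σT⁴ = 27.95 W m⁻², so 4σT⁴ = 111.8 W m⁻².
Hence α = 1 − 111.8/136.9 = 0.1832.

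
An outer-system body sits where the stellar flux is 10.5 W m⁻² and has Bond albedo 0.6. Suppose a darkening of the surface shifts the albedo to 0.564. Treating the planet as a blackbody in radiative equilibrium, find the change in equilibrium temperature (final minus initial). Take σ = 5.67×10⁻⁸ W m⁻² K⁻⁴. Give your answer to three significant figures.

1.43 K

With α = 0.6, T₁ = 65.60 K.
Final:   T₂ = [S(1−0.564)/(4σ)]^(1/4) = 67.03 K.
ΔT = T₂ − T₁ = 1.429 K.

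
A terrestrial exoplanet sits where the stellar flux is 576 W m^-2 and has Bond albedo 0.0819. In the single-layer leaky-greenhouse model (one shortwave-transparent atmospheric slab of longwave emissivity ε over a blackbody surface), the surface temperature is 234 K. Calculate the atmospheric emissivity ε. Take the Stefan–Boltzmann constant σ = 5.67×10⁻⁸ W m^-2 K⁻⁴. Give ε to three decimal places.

0.445

Effective temperature: T_e = [S(1−α)/(4σ)]^(1/4) = 219.7 K.
Inverting T_s⁴ = 2T_e⁴/(2−ε): (T_e/T_s)⁴ = 0.7777, so ε = 2(1 − 0.7777) = 0.4446.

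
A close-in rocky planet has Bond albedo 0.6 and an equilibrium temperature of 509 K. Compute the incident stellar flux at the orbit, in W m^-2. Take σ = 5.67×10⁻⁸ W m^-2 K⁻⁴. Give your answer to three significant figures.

From S(1−α)/4 = σT⁴: S = 4σT⁴/(1−α).
σT⁴ = 5.67×10⁻⁸·(509)⁴ = 3806 W m^-2.
So S = 4×3806/(1−0.6) = 38060 W m^-2.

38100 W m^-2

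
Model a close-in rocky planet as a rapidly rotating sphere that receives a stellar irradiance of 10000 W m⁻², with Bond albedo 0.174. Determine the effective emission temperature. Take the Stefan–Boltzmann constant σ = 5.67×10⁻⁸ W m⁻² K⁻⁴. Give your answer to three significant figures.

Averaging over the sphere, the absorbed flux is S(1−α)/4 = 2065 W m⁻².
In equilibrium σT⁴ equals this, so T = 436.9 K.

437 K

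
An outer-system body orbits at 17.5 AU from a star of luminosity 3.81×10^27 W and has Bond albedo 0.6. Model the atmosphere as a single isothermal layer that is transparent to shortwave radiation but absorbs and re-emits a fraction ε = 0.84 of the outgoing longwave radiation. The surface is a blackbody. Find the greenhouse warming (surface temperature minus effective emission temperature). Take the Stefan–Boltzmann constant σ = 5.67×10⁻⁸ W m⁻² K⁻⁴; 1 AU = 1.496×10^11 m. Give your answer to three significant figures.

Orbital distance: d = 17.5 AU = 2.618×10^12 m.
Spreading L over a sphere of radius d: S = 3.81×10^27/(4π·2.62×10^12²) = 44.24 W m⁻².
The planet radiates to space at T_e = [S(1−α)/(4σ)]^(1/4) = 93.98 K.
Surface balance with a leaky layer gives σT_s⁴ = σT_e⁴·2/(2−ε), so T_s = T_e·[2/(2−0.84)]^(1/4) = 107.7 K.
Greenhouse warming: T_s − T_e = 13.71 K.

13.7 K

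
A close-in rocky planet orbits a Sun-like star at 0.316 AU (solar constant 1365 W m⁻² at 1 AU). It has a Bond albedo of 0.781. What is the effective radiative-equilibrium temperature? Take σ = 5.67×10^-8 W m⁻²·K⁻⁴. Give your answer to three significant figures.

Irradiance scales as 1/d², so S = 1365 W m⁻² × (1/0.316)² = 13670 W m⁻².
The planet absorbs (1−α)S over its disc πR² and re-emits over 4πR², so the mean absorbed flux is (1−0.781)·13670/4 = 748.4 W m⁻².
Set σT⁴ = 748.4 → T = (748.4/σ)^(1/4) = 339.0 K.

339 K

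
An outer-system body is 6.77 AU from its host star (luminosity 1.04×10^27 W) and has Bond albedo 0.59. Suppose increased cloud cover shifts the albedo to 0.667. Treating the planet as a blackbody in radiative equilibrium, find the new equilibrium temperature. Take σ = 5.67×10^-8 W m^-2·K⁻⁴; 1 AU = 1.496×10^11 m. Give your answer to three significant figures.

d = 6.77 × 1.496×10^11 m = 1.013×10^12 m.
Flux at the orbit: S = L/(4πd²) = 1.04×10^27/(4π·(1.01×10^12)²) = 80.68 W m^-2.
With the new albedo, S(1−α₂)/4 = 6.717 W m^-2, so T₂ = 104.3 K.

104 K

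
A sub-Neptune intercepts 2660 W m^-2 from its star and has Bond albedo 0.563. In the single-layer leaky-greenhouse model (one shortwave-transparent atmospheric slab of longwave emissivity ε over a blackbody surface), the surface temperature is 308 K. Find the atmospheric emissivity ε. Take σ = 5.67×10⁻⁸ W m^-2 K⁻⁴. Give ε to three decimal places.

Effective temperature: T_e = [S(1−α)/(4σ)]^(1/4) = 267.6 K.
Inverting T_s⁴ = 2T_e⁴/(2−ε): (T_e/T_s)⁴ = 0.5695, so ε = 2(1 − 0.5695) = 0.8609.

0.861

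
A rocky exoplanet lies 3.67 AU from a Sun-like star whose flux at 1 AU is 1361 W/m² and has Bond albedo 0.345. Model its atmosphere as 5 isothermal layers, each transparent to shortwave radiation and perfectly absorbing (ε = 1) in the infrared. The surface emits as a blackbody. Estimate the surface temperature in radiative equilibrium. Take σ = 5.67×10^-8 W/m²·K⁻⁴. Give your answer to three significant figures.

205 K

By the inverse-square law, S = 1361/3.67² = 101.0 W/m².
Top-of-atmosphere balance: σT_e⁴ = S(1−α)/4 = 16.55 W/m² → T_e = 130.7 K.
With N = 5 opaque layers, T_s = (N+1)^(1/4)·T_e = 6^(1/4)·130.7 = 204.6 K.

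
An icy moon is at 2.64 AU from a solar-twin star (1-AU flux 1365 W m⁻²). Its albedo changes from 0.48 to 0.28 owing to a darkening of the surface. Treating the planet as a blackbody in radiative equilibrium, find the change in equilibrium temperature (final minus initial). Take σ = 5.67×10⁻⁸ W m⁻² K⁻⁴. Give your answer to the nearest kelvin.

Irradiance scales as 1/d², so S = 1365 W m⁻² × (1/2.64)² = 195.9 W m⁻².
With α = 0.48, T₁ = 145.6 K.
After:  T₂ = [195.9·0.72/(4σ)]^(1/4) = 157.9 K.
Change: 157.9 − 145.6 = 12.34 K.

12 K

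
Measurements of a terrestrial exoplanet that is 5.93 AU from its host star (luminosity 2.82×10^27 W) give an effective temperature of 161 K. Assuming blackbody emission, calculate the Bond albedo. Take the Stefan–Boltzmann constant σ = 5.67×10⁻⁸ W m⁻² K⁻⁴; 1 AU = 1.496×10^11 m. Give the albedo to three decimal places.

d = 5.93 × 1.496×10^11 m = 8.871×10^11 m.
S = L/(4πd²) = 285.1 W m⁻².
From σT⁴ = S(1−α)/4 we invert for α: 1−α = 4σT⁴/S.
σT⁴ = 38.10 W m⁻², so 4σT⁴ = 152.4 W m⁻².
1−α = 152.4/285.1 = 0.5344, so α = 0.4656.

0.466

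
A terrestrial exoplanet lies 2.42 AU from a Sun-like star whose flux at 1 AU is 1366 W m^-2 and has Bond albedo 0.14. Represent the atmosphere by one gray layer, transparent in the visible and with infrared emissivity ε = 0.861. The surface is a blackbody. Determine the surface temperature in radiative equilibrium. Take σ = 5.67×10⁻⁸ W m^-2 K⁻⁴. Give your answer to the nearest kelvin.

Irradiance scales as 1/d², so S = 1366 W m^-2 × (1/2.42)² = 233.2 W m^-2.
Effective emission temperature (TOA balance): σT_e⁴ = S(1−α)/4 = 50.15 W m^-2 → T_e = 172.5 K.
Surface balance with a leaky layer gives σT_s⁴ = σT_e⁴·2/(2−ε), so T_s = T_e·[2/(2−0.861)]^(1/4) = 198.5 K.

199 kelvin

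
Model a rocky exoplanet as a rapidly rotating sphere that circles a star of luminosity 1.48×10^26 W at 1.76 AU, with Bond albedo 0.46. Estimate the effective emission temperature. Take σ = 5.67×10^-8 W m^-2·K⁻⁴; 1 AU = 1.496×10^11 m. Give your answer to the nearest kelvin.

Orbital distance: d = 1.76 AU = 2.633×10^11 m.
S = L/(4πd²) = 169.9 W m^-2.
Averaging over the sphere, the absorbed flux is S(1−α)/4 = 22.93 W m^-2.
Balancing against σT⁴: T = (22.93/5.67×10⁻⁸)^(1/4) = 141.8 K.

142 K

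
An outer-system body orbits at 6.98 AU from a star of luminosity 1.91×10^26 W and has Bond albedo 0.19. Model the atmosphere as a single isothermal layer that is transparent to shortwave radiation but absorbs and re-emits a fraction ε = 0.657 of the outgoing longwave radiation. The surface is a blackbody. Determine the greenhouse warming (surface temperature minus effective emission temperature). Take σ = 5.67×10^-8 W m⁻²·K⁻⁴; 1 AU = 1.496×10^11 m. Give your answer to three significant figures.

Orbital distance: d = 6.98 AU = 1.044×10^12 m.
S = L/(4πd²) = 13.94 W m⁻².
At the top of the atmosphere, σT_e⁴ = S(1−α)/4 = 2.823 W m⁻², giving T_e = 84.00 K.
The surface balance (absorbed SW + ε·downward IR = σT_s⁴) with T_a⁴ = T_s⁴/2 reduces to T_s = T_e·[2/(2−ε)]^¼ = 92.79 K.
Greenhouse warming: T_s − T_e = 8.793 K.

8.79 kelvin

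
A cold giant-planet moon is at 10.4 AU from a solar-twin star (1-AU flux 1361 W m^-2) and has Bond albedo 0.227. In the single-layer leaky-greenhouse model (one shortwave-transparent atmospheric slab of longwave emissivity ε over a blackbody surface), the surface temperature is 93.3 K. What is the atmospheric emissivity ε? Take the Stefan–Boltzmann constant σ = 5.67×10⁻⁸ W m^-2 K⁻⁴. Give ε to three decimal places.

0.868

By the inverse-square law, S = 1361/10.4² = 12.58 W m^-2.
First, T_e = [12.58·(1−0.227)/(4σ)]^(1/4) = 80.92 K.
Inverting T_s⁴ = 2T_e⁴/(2−ε): (T_e/T_s)⁴ = 0.5660, so ε = 2(1 − 0.5660) = 0.8680.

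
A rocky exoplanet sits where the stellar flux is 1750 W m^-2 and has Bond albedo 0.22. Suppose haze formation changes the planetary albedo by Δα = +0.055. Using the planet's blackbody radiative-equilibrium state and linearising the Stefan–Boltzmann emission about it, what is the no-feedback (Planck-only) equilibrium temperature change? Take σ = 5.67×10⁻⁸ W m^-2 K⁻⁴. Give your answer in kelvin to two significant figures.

Unperturbed T_e = [1750·(1−0.22)/(4σ)]^¼ = 278.5 K.
TOA radiative forcing: ΔF = −S·Δα/4 = −1750·(+0.055)/4 = -24.06 W m^-2.
The Planck feedback parameter is 4σT_e³ = 4.901 W m^-2/K.
So ΔT₀ = -24.06/4.901 = -4.91 K.

-4.9 kelvin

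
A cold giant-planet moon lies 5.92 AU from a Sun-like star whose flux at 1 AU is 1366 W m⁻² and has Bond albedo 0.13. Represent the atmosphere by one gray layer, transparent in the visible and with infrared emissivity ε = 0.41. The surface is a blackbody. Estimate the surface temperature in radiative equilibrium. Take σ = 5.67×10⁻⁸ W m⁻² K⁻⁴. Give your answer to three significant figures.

117 kelvin

By the inverse-square law, S = 1366/5.92² = 38.98 W m⁻².
At the top of the atmosphere, σT_e⁴ = S(1−α)/4 = 8.477 W m⁻², giving T_e = 110.6 K.
The surface balance (absorbed SW + ε·downward IR = σT_s⁴) with T_a⁴ = T_s⁴/2 reduces to T_s = T_e·[2/(2−ε)]^¼ = 117.1 K.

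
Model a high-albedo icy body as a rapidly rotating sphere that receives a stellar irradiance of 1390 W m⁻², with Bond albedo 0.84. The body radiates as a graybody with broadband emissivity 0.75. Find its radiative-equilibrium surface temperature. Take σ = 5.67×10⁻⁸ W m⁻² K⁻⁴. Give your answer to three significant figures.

The planet absorbs (1−α)S over its disc πR² and re-emits over 4πR², so the mean absorbed flux is (1−0.84)·1390/4 = 55.60 W m⁻².
Equating to εσT⁴ with ε = 0.75: T = (55.60/0.75σ)^(1/4) = 190.2 K.

190 K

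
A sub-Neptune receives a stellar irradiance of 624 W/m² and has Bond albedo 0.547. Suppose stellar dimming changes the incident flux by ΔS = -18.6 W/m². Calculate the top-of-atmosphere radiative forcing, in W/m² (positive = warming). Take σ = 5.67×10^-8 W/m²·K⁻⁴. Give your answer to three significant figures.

-2.11 W/m²

TOA radiative forcing: ΔF = (1−α)ΔS/4 = 0.453·(-18.6)/4 = -2.106 W/m².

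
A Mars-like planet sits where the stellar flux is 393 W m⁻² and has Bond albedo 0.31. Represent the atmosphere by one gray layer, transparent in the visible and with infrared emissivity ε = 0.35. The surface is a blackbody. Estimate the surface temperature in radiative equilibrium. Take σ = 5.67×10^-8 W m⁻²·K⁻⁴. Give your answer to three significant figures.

The planet radiates to space at T_e = [S(1−α)/(4σ)]^(1/4) = 186.0 K.
Surface balance with a leaky layer gives σT_s⁴ = σT_e⁴·2/(2−ε), so T_s = T_e·[2/(2−0.35)]^(1/4) = 195.1 K.

195 K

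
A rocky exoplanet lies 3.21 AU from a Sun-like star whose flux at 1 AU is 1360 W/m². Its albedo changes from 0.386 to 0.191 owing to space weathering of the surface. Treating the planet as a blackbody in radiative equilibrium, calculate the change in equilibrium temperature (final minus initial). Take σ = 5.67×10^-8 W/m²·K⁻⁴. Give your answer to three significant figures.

9.81 kelvin

Irradiance scales as 1/d², so S = 1360 W/m² × (1/3.21)² = 132.0 W/m².
With α = 0.386, T₁ = 137.5 K.
After:  T₂ = [132.0·0.809/(4σ)]^(1/4) = 147.3 K.
Change: 147.3 − 137.5 = 9.814 K.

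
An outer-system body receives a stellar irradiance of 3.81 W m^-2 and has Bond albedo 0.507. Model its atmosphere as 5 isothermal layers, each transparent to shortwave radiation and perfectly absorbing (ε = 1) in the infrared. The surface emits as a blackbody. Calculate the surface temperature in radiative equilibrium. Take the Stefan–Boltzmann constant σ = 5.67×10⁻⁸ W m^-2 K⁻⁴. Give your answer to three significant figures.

The effective emission temperature is T_e = [S(1−α)/(4σ)]^¼ = 53.65 K.
Layer-by-layer balance gives σT_s⁴ = (N+1)σT_e⁴, so T_s = 6^¼·53.65 = 83.96 K.

84.0 K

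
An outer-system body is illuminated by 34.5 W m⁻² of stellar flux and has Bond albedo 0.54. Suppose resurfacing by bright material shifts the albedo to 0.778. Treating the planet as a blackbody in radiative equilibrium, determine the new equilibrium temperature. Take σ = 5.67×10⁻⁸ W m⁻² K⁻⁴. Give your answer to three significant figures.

T₂ = [S(1−α₂)/(4σ)]^(1/4) = [34.50·0.222/(4σ)]^(1/4) = 76.23 K.

76.2 kelvin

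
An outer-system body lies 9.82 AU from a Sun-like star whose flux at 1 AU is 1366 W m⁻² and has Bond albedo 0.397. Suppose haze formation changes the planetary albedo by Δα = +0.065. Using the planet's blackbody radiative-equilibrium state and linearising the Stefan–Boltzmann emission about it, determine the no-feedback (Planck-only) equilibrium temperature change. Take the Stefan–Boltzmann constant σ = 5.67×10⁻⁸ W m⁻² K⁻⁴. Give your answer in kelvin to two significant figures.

Irradiance scales as 1/d², so S = 1366 W m⁻² × (1/9.82)² = 14.17 W m⁻².
The baseline emission temperature is T_e = 78.34 K.
The change in absorbed flux is Δ[S(1−α)/4] = −SΔα/4 = -0.2302 W m⁻².
The Planck feedback parameter is 4σT_e³ = 0.1090 W m⁻²/K.
So ΔT₀ = -0.2302/0.1090 = -2.11 K.

-2.1 K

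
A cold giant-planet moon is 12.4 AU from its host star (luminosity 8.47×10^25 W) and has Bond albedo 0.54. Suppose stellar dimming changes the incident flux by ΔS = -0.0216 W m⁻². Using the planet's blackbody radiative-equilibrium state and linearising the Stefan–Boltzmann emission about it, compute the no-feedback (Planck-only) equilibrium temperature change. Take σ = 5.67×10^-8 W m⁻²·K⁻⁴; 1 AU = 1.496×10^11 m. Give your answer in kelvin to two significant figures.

d = 12.4 × 1.496×10^11 m = 1.855×10^12 m.
Spreading L over a sphere of radius d: S = 8.47×10^25/(4π·1.86×10^12²) = 1.959 W m⁻².
Reference equilibrium: T_e = [S(1−α)/(4σ)]^(1/4) = 44.64 K.
Only a fraction (1−α) is absorbed and it's spread over 4πR², so ΔF = (1−α)ΔS/4 = -0.002484 W m⁻².
Linearising σT⁴ gives d(σT⁴)/dT = 4σT_e³ = 0.02018 W m⁻² per K.
So ΔT₀ = -0.002484/0.02018 = -0.123 K.

-0.12 K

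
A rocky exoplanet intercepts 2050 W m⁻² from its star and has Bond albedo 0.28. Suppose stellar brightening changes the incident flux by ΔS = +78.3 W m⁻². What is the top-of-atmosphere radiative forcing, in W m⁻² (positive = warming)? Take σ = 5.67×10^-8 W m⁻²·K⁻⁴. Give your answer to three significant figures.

Only a fraction (1−α) is absorbed and it's spread over 4πR², so ΔF = (1−α)ΔS/4 = 14.09 W m⁻².

14.1 W m⁻²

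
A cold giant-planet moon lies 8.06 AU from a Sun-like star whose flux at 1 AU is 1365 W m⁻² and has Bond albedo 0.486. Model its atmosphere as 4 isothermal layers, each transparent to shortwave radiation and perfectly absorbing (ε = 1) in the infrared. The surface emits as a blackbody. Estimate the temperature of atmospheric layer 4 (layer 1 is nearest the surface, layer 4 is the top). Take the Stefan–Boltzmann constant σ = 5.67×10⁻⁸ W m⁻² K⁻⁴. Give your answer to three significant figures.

83.1 kelvin

By the inverse-square law, S = 1365/8.06² = 21.01 W m⁻².
The effective emission temperature is T_e = [S(1−α)/(4σ)]^¼ = 83.07 K.
The net upward flux σT_e⁴ is constant between every pair of levels, so T_k⁴ = (N+1−k)T_e⁴.
T_4 = (1)^(1/4)·83.07 = 83.07 K.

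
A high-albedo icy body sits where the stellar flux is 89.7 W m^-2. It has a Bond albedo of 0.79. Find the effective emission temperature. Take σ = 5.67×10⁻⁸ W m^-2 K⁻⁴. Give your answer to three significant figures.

95.5 K

Averaging over the sphere, the absorbed flux is S(1−α)/4 = 4.709 W m^-2.
Balancing against σT⁴: T = (4.709/5.67×10⁻⁸)^(1/4) = 95.46 K.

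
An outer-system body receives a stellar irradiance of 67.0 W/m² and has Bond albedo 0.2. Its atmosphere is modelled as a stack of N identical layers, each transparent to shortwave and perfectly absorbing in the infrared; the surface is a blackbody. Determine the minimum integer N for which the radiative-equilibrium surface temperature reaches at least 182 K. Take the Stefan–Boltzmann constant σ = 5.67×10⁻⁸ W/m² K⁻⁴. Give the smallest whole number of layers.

4

OLR = S(1−α)/4 = 13.40 W/m²; the top layer radiates at T_e = 124.0 K.
Since T_s⁴ = (N+1)T_e⁴, we need N ≥ (T_s/T_e)⁴ − 1 = 3.643.
Rounding up, N = 4.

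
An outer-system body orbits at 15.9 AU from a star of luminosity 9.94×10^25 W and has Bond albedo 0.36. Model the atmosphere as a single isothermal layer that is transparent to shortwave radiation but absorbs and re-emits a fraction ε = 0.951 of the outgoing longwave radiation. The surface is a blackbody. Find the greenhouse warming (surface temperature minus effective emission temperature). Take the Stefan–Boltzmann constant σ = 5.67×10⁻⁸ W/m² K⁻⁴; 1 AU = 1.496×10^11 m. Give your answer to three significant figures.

7.80 kelvin

d = 15.9 × 1.496×10^11 m = 2.379×10^12 m.
S = L/(4πd²) = 1.398 W/m².
Effective emission temperature (TOA balance): σT_e⁴ = S(1−α)/4 = 0.2237 W/m² → T_e = 44.57 K.
The surface balance (absorbed SW + ε·downward IR = σT_s⁴) with T_a⁴ = T_s⁴/2 reduces to T_s = T_e·[2/(2−ε)]^¼ = 52.37 K.
T_s − T_e = 52.37 − 44.57 = 7.802 K.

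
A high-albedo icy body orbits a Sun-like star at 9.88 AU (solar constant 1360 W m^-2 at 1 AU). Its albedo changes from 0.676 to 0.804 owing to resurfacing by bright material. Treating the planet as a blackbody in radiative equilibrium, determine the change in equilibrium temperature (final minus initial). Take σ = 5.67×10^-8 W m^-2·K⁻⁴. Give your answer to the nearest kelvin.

Flux at the orbit: S = 1360/(9.88)² = 13.93 W m^-2.
Before: T₁ = [13.93·0.324/(4σ)]^(1/4) = 66.79 K.
Final:   T₂ = [S(1−0.804)/(4σ)]^(1/4) = 58.91 K.
Change: 58.91 − 66.79 = -7.887 K.

-8 K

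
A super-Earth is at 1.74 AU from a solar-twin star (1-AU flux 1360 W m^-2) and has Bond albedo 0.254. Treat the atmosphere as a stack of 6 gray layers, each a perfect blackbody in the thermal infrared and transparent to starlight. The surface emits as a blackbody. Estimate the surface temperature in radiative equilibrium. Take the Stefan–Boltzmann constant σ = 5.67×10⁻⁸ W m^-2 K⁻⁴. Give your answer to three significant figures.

By the inverse-square law, S = 1360/1.74² = 449.2 W m^-2.
Top-of-atmosphere balance: σT_e⁴ = S(1−α)/4 = 83.78 W m^-2 → T_e = 196.1 K.
Layer-by-layer balance gives σT_s⁴ = (N+1)σT_e⁴, so T_s = 7^¼·196.1 = 318.9 K.

319 K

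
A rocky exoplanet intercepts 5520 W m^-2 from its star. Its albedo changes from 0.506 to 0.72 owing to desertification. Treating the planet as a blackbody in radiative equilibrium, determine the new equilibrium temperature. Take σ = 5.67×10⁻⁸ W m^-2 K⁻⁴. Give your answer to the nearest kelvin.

T₂ = [S(1−α₂)/(4σ)]^(1/4) = [5520·0.28/(4σ)]^(1/4) = 287.3 K.

287 K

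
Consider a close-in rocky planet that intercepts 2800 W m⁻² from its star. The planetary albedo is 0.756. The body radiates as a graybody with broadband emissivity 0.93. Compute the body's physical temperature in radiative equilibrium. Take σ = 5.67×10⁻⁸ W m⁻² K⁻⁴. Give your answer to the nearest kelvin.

The planet absorbs (1−α)S over its disc πR² and re-emits over 4πR², so the mean absorbed flux is (1−0.756)·2800/4 = 170.8 W m⁻².
Equating to εσT⁴ with ε = 0.93: T = (170.8/0.93σ)^(1/4) = 238.6 K.

239 K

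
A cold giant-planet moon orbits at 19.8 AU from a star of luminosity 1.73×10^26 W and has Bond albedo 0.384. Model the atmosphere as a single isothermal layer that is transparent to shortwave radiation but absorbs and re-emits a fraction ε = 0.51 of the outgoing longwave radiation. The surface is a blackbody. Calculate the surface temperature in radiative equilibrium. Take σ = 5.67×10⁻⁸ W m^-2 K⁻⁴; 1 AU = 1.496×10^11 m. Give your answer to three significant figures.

48.9 K

Orbital distance: d = 19.8 AU = 2.962×10^12 m.
Flux at the orbit: S = L/(4πd²) = 1.73×10^26/(4π·(2.96×10^12)²) = 1.569 W m^-2.
Effective emission temperature (TOA balance): σT_e⁴ = S(1−α)/4 = 0.2416 W m^-2 → T_e = 45.44 K.
For a single slab of emissivity ε, T_s⁴ = 2T_e⁴/(2−ε); thus T_s = 45.44·(1.342)^(1/4) = 48.91 K.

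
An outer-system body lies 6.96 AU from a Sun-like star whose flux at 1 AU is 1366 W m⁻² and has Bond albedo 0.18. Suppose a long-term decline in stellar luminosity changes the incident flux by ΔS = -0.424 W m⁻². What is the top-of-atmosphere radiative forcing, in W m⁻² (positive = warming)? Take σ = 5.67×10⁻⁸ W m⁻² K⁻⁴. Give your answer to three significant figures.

Irradiance scales as 1/d², so S = 1366 W m⁻² × (1/6.96)² = 28.20 W m⁻².
ΔF = Δ[S(1−α)]/4 = (1−0.18)·-0.424/4 = -0.08692 W m⁻².

-0.0869 W m⁻²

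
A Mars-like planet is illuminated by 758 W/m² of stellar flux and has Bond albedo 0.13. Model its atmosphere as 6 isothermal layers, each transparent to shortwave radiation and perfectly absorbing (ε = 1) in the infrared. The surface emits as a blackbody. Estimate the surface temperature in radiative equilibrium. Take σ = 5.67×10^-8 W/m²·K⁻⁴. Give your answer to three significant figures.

Top-of-atmosphere balance: σT_e⁴ = S(1−α)/4 = 164.9 W/m² → T_e = 232.2 K.
Layer-by-layer balance gives σT_s⁴ = (N+1)σT_e⁴, so T_s = 7^¼·232.2 = 377.7 K.

378 kelvin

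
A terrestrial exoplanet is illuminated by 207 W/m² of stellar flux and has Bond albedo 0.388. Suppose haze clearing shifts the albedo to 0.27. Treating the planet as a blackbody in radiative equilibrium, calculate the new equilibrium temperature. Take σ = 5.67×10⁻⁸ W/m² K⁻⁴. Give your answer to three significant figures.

T₂ = [S(1−α₂)/(4σ)]^(1/4) = [207.0·0.73/(4σ)]^(1/4) = 160.7 K.

161 kelvin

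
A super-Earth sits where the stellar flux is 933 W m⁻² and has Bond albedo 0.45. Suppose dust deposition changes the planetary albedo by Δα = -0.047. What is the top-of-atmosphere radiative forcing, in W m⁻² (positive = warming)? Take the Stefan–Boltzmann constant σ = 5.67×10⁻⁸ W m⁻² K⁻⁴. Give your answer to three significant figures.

TOA radiative forcing: ΔF = −S·Δα/4 = −933.0·(-0.047)/4 = 10.96 W m⁻².

11.0 W m⁻²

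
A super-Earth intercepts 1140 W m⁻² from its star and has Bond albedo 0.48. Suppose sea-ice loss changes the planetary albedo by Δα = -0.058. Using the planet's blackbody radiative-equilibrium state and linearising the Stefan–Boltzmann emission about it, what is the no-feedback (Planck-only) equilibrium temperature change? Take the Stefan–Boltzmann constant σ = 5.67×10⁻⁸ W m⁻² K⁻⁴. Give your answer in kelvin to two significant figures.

6.3 K

Unperturbed T_e = [1140·(1−0.48)/(4σ)]^¼ = 226.1 K.
The change in absorbed flux is Δ[S(1−α)/4] = −SΔα/4 = 16.53 W m⁻².
Linearising σT⁴ gives d(σT⁴)/dT = 4σT_e³ = 2.622 W m⁻² per K.
So ΔT₀ = 16.53/2.622 = 6.30 K.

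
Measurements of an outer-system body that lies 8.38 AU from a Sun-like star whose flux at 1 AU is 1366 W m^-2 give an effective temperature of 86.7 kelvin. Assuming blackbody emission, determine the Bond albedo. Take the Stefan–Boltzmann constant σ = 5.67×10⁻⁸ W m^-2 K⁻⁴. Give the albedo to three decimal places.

Irradiance scales as 1/d², so S = 1366 W m^-2 × (1/8.38)² = 19.45 W m^-2.
From σT⁴ = S(1−α)/4 we invert for α: 1−α = 4σT⁴/S.
σT⁴ = 3.204 W m^-2, so 4σT⁴ = 12.82 W m^-2.
Hence α = 1 − 12.82/19.45 = 0.3412.

0.341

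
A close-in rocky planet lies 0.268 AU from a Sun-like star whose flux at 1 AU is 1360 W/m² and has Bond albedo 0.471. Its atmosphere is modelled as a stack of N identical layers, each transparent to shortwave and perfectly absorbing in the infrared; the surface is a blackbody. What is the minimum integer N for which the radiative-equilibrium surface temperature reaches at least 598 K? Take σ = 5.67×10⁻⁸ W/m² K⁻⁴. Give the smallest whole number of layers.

2

Irradiance scales as 1/d², so S = 1360 W/m² × (1/0.268)² = 18940 W/m².
The effective emission temperature is T_e = [S(1−α)/(4σ)]^¼ = 458.4 K.
Since T_s⁴ = (N+1)T_e⁴, we need N ≥ (T_s/T_e)⁴ − 1 = 1.895.
Rounding up, N = 2.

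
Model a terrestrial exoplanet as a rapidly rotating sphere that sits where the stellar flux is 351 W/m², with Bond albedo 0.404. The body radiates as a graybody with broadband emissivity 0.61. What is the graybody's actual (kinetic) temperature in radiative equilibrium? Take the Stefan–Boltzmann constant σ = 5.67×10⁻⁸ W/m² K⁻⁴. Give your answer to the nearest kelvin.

197 K

Averaging over the sphere, the absorbed flux is S(1−α)/4 = 52.30 W/m².
Radiative balance εσT⁴ = 52.30 gives T = [52.30/(0.61·σ)]^(1/4) = 197.2 K.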